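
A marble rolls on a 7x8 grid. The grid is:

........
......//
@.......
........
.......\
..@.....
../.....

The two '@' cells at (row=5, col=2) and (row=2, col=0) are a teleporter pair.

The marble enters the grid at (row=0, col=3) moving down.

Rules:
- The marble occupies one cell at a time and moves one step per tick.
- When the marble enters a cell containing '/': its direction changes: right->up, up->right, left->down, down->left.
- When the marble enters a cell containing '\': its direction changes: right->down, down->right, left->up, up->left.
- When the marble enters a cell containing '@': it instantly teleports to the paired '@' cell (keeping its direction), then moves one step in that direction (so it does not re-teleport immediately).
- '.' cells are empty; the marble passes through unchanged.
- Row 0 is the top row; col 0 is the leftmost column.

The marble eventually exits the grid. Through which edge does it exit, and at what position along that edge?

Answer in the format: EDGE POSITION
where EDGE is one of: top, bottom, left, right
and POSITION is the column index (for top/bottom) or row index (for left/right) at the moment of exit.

Step 1: enter (0,3), '.' pass, move down to (1,3)
Step 2: enter (1,3), '.' pass, move down to (2,3)
Step 3: enter (2,3), '.' pass, move down to (3,3)
Step 4: enter (3,3), '.' pass, move down to (4,3)
Step 5: enter (4,3), '.' pass, move down to (5,3)
Step 6: enter (5,3), '.' pass, move down to (6,3)
Step 7: enter (6,3), '.' pass, move down to (7,3)
Step 8: at (7,3) — EXIT via bottom edge, pos 3

Answer: bottom 3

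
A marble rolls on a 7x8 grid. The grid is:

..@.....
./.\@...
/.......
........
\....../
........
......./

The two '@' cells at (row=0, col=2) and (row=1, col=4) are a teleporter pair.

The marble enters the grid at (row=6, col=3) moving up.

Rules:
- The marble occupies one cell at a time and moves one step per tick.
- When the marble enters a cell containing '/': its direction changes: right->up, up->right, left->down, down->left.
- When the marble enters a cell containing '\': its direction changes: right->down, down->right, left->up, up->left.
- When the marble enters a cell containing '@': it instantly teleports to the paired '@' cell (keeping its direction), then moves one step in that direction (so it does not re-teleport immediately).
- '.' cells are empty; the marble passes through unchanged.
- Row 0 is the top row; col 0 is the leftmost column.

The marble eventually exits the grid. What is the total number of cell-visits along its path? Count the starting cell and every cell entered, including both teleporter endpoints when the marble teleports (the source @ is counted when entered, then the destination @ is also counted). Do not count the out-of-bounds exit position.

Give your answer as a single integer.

Answer: 13

Derivation:
Step 1: enter (6,3), '.' pass, move up to (5,3)
Step 2: enter (5,3), '.' pass, move up to (4,3)
Step 3: enter (4,3), '.' pass, move up to (3,3)
Step 4: enter (3,3), '.' pass, move up to (2,3)
Step 5: enter (2,3), '.' pass, move up to (1,3)
Step 6: enter (1,3), '\' deflects up->left, move left to (1,2)
Step 7: enter (1,2), '.' pass, move left to (1,1)
Step 8: enter (1,1), '/' deflects left->down, move down to (2,1)
Step 9: enter (2,1), '.' pass, move down to (3,1)
Step 10: enter (3,1), '.' pass, move down to (4,1)
Step 11: enter (4,1), '.' pass, move down to (5,1)
Step 12: enter (5,1), '.' pass, move down to (6,1)
Step 13: enter (6,1), '.' pass, move down to (7,1)
Step 14: at (7,1) — EXIT via bottom edge, pos 1
Path length (cell visits): 13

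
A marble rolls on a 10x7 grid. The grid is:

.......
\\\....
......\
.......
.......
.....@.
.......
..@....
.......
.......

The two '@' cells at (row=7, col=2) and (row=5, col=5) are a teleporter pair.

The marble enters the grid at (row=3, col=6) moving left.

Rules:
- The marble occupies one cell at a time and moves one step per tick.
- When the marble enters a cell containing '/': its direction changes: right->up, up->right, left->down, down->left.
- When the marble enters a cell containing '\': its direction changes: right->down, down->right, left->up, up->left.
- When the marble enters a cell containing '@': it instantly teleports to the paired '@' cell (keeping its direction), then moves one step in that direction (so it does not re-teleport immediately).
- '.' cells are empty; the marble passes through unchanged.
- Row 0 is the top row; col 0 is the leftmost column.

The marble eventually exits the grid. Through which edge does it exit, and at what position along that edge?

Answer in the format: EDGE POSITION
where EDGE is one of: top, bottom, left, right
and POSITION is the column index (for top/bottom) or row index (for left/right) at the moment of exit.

Answer: left 3

Derivation:
Step 1: enter (3,6), '.' pass, move left to (3,5)
Step 2: enter (3,5), '.' pass, move left to (3,4)
Step 3: enter (3,4), '.' pass, move left to (3,3)
Step 4: enter (3,3), '.' pass, move left to (3,2)
Step 5: enter (3,2), '.' pass, move left to (3,1)
Step 6: enter (3,1), '.' pass, move left to (3,0)
Step 7: enter (3,0), '.' pass, move left to (3,-1)
Step 8: at (3,-1) — EXIT via left edge, pos 3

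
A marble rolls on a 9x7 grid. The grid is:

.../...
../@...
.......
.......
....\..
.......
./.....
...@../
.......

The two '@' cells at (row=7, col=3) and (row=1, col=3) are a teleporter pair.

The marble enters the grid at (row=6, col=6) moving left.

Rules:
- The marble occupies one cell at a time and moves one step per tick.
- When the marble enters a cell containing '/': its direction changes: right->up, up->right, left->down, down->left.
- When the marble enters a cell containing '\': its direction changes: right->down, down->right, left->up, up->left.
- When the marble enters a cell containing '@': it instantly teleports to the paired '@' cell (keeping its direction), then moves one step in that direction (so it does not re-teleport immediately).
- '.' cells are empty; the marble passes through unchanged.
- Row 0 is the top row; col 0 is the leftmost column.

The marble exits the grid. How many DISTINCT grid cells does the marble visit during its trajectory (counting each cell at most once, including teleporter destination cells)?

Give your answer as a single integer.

Answer: 8

Derivation:
Step 1: enter (6,6), '.' pass, move left to (6,5)
Step 2: enter (6,5), '.' pass, move left to (6,4)
Step 3: enter (6,4), '.' pass, move left to (6,3)
Step 4: enter (6,3), '.' pass, move left to (6,2)
Step 5: enter (6,2), '.' pass, move left to (6,1)
Step 6: enter (6,1), '/' deflects left->down, move down to (7,1)
Step 7: enter (7,1), '.' pass, move down to (8,1)
Step 8: enter (8,1), '.' pass, move down to (9,1)
Step 9: at (9,1) — EXIT via bottom edge, pos 1
Distinct cells visited: 8 (path length 8)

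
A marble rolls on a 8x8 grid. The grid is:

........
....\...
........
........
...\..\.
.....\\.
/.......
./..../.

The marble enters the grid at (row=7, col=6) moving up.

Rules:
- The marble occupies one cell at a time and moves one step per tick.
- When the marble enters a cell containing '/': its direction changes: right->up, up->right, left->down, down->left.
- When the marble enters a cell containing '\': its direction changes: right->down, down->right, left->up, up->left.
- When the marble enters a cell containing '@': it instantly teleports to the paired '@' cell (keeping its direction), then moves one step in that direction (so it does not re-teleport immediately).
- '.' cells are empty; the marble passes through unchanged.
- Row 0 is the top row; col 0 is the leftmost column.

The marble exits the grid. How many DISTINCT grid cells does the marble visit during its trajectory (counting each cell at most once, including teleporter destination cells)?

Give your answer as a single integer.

Answer: 2

Derivation:
Step 1: enter (7,6), '/' deflects up->right, move right to (7,7)
Step 2: enter (7,7), '.' pass, move right to (7,8)
Step 3: at (7,8) — EXIT via right edge, pos 7
Distinct cells visited: 2 (path length 2)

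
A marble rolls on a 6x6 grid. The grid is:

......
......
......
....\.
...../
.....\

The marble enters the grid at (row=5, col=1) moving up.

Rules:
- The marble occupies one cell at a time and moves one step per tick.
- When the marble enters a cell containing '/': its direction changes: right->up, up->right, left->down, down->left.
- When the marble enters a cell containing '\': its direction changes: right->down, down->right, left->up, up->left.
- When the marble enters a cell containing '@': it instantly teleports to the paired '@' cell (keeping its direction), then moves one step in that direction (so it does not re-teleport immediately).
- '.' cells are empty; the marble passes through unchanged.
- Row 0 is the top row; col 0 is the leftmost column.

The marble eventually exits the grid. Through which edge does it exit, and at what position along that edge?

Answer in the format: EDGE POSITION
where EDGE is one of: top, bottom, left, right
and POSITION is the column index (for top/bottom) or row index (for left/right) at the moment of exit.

Answer: top 1

Derivation:
Step 1: enter (5,1), '.' pass, move up to (4,1)
Step 2: enter (4,1), '.' pass, move up to (3,1)
Step 3: enter (3,1), '.' pass, move up to (2,1)
Step 4: enter (2,1), '.' pass, move up to (1,1)
Step 5: enter (1,1), '.' pass, move up to (0,1)
Step 6: enter (0,1), '.' pass, move up to (-1,1)
Step 7: at (-1,1) — EXIT via top edge, pos 1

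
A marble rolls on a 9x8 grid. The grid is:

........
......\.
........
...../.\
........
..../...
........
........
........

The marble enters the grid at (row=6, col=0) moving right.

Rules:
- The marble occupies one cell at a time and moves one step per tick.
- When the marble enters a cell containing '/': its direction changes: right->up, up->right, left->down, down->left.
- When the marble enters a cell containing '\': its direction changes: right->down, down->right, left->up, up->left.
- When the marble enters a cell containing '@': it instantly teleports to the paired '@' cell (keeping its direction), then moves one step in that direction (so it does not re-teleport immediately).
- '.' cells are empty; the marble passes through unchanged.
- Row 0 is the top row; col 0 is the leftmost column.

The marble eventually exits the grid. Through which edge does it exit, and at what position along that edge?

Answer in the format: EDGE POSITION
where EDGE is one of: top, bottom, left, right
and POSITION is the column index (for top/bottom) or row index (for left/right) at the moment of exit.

Step 1: enter (6,0), '.' pass, move right to (6,1)
Step 2: enter (6,1), '.' pass, move right to (6,2)
Step 3: enter (6,2), '.' pass, move right to (6,3)
Step 4: enter (6,3), '.' pass, move right to (6,4)
Step 5: enter (6,4), '.' pass, move right to (6,5)
Step 6: enter (6,5), '.' pass, move right to (6,6)
Step 7: enter (6,6), '.' pass, move right to (6,7)
Step 8: enter (6,7), '.' pass, move right to (6,8)
Step 9: at (6,8) — EXIT via right edge, pos 6

Answer: right 6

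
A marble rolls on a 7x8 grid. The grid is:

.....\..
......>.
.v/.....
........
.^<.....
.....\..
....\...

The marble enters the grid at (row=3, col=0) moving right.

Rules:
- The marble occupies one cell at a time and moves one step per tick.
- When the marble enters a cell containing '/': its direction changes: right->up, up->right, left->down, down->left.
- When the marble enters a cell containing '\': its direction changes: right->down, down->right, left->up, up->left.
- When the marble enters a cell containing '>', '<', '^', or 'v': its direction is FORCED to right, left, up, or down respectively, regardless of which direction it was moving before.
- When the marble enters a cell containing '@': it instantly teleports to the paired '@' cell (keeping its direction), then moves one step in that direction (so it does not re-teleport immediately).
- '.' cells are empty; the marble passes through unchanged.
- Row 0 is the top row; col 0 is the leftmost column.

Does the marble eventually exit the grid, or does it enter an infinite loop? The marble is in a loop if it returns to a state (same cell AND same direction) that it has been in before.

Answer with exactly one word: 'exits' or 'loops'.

Answer: exits

Derivation:
Step 1: enter (3,0), '.' pass, move right to (3,1)
Step 2: enter (3,1), '.' pass, move right to (3,2)
Step 3: enter (3,2), '.' pass, move right to (3,3)
Step 4: enter (3,3), '.' pass, move right to (3,4)
Step 5: enter (3,4), '.' pass, move right to (3,5)
Step 6: enter (3,5), '.' pass, move right to (3,6)
Step 7: enter (3,6), '.' pass, move right to (3,7)
Step 8: enter (3,7), '.' pass, move right to (3,8)
Step 9: at (3,8) — EXIT via right edge, pos 3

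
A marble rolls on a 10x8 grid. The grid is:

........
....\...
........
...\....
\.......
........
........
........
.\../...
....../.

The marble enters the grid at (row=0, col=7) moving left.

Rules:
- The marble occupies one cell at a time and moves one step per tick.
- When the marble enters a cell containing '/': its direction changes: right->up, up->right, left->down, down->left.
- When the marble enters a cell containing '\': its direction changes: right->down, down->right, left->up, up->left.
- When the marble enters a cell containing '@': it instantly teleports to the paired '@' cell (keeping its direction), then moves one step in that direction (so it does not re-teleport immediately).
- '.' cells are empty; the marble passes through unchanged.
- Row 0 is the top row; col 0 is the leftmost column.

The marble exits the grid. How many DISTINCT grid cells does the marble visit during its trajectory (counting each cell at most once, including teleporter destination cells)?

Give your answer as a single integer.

Step 1: enter (0,7), '.' pass, move left to (0,6)
Step 2: enter (0,6), '.' pass, move left to (0,5)
Step 3: enter (0,5), '.' pass, move left to (0,4)
Step 4: enter (0,4), '.' pass, move left to (0,3)
Step 5: enter (0,3), '.' pass, move left to (0,2)
Step 6: enter (0,2), '.' pass, move left to (0,1)
Step 7: enter (0,1), '.' pass, move left to (0,0)
Step 8: enter (0,0), '.' pass, move left to (0,-1)
Step 9: at (0,-1) — EXIT via left edge, pos 0
Distinct cells visited: 8 (path length 8)

Answer: 8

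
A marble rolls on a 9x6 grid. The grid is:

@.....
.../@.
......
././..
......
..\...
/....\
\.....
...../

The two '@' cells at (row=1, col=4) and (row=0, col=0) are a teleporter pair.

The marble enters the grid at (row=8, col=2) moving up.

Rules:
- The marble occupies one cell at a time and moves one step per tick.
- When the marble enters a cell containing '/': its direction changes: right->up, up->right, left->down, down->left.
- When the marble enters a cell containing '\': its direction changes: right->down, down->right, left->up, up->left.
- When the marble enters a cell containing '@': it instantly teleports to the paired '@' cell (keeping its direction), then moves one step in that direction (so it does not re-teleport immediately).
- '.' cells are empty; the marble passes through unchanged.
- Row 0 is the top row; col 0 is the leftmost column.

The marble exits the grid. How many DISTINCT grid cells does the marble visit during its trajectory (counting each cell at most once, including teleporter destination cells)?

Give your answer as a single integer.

Step 1: enter (8,2), '.' pass, move up to (7,2)
Step 2: enter (7,2), '.' pass, move up to (6,2)
Step 3: enter (6,2), '.' pass, move up to (5,2)
Step 4: enter (5,2), '\' deflects up->left, move left to (5,1)
Step 5: enter (5,1), '.' pass, move left to (5,0)
Step 6: enter (5,0), '.' pass, move left to (5,-1)
Step 7: at (5,-1) — EXIT via left edge, pos 5
Distinct cells visited: 6 (path length 6)

Answer: 6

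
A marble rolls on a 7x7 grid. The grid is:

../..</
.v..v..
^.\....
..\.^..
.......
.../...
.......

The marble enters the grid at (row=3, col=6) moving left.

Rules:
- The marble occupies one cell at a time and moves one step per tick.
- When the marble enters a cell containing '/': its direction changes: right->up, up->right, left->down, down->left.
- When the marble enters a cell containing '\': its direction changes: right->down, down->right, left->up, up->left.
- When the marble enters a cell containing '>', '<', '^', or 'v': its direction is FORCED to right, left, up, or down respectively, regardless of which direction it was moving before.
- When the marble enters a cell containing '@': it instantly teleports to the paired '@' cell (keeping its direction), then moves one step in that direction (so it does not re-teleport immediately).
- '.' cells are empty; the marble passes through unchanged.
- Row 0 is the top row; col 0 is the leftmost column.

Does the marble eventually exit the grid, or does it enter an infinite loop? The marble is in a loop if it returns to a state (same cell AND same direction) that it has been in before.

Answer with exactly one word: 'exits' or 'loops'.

Answer: loops

Derivation:
Step 1: enter (3,6), '.' pass, move left to (3,5)
Step 2: enter (3,5), '.' pass, move left to (3,4)
Step 3: enter (3,4), '^' forces left->up, move up to (2,4)
Step 4: enter (2,4), '.' pass, move up to (1,4)
Step 5: enter (1,4), 'v' forces up->down, move down to (2,4)
Step 6: enter (2,4), '.' pass, move down to (3,4)
Step 7: enter (3,4), '^' forces down->up, move up to (2,4)
Step 8: at (2,4) dir=up — LOOP DETECTED (seen before)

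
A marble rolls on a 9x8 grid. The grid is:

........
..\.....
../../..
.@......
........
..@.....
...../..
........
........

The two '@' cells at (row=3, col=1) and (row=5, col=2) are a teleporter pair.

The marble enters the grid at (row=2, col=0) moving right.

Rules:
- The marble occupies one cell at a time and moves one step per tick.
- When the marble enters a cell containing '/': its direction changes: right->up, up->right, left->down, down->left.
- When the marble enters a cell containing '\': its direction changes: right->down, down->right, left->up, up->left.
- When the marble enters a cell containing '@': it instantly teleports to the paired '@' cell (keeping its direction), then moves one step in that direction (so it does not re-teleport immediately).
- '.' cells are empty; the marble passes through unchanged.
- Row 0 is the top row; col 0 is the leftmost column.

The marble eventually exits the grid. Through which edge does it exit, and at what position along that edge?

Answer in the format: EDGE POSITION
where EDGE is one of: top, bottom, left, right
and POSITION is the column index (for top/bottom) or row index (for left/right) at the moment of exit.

Answer: left 1

Derivation:
Step 1: enter (2,0), '.' pass, move right to (2,1)
Step 2: enter (2,1), '.' pass, move right to (2,2)
Step 3: enter (2,2), '/' deflects right->up, move up to (1,2)
Step 4: enter (1,2), '\' deflects up->left, move left to (1,1)
Step 5: enter (1,1), '.' pass, move left to (1,0)
Step 6: enter (1,0), '.' pass, move left to (1,-1)
Step 7: at (1,-1) — EXIT via left edge, pos 1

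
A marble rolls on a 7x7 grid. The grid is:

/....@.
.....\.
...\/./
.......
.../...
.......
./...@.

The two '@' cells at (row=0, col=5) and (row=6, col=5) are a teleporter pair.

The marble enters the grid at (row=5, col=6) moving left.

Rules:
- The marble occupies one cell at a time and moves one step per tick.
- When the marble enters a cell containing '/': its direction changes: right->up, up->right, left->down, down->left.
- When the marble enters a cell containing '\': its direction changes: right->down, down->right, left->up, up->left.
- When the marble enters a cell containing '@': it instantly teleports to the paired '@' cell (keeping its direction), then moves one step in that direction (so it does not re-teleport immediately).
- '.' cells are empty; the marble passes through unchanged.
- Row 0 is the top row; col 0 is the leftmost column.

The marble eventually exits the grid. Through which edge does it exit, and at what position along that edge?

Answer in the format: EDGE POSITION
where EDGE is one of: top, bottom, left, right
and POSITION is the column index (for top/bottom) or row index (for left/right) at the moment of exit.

Answer: left 5

Derivation:
Step 1: enter (5,6), '.' pass, move left to (5,5)
Step 2: enter (5,5), '.' pass, move left to (5,4)
Step 3: enter (5,4), '.' pass, move left to (5,3)
Step 4: enter (5,3), '.' pass, move left to (5,2)
Step 5: enter (5,2), '.' pass, move left to (5,1)
Step 6: enter (5,1), '.' pass, move left to (5,0)
Step 7: enter (5,0), '.' pass, move left to (5,-1)
Step 8: at (5,-1) — EXIT via left edge, pos 5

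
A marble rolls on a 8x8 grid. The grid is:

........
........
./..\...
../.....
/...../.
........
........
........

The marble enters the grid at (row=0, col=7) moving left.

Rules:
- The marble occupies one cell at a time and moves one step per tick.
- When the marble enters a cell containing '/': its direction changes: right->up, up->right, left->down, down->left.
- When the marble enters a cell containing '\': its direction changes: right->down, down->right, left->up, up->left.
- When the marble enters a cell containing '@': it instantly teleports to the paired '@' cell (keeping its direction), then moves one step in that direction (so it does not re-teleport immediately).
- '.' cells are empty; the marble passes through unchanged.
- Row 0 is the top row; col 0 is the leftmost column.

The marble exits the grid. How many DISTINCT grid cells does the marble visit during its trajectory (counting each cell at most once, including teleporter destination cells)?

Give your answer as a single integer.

Step 1: enter (0,7), '.' pass, move left to (0,6)
Step 2: enter (0,6), '.' pass, move left to (0,5)
Step 3: enter (0,5), '.' pass, move left to (0,4)
Step 4: enter (0,4), '.' pass, move left to (0,3)
Step 5: enter (0,3), '.' pass, move left to (0,2)
Step 6: enter (0,2), '.' pass, move left to (0,1)
Step 7: enter (0,1), '.' pass, move left to (0,0)
Step 8: enter (0,0), '.' pass, move left to (0,-1)
Step 9: at (0,-1) — EXIT via left edge, pos 0
Distinct cells visited: 8 (path length 8)

Answer: 8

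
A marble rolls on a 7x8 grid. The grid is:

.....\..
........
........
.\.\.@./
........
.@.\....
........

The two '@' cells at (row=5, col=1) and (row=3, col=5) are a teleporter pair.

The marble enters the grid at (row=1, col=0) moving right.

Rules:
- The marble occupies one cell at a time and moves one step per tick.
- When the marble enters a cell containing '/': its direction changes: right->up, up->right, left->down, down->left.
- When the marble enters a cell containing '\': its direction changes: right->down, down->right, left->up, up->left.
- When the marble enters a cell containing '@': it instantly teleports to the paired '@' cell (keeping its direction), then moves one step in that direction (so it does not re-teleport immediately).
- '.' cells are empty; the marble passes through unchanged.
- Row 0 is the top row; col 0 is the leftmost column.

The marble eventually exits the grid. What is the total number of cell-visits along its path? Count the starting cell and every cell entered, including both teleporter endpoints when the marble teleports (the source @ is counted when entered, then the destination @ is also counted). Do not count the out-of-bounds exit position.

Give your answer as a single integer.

Answer: 8

Derivation:
Step 1: enter (1,0), '.' pass, move right to (1,1)
Step 2: enter (1,1), '.' pass, move right to (1,2)
Step 3: enter (1,2), '.' pass, move right to (1,3)
Step 4: enter (1,3), '.' pass, move right to (1,4)
Step 5: enter (1,4), '.' pass, move right to (1,5)
Step 6: enter (1,5), '.' pass, move right to (1,6)
Step 7: enter (1,6), '.' pass, move right to (1,7)
Step 8: enter (1,7), '.' pass, move right to (1,8)
Step 9: at (1,8) — EXIT via right edge, pos 1
Path length (cell visits): 8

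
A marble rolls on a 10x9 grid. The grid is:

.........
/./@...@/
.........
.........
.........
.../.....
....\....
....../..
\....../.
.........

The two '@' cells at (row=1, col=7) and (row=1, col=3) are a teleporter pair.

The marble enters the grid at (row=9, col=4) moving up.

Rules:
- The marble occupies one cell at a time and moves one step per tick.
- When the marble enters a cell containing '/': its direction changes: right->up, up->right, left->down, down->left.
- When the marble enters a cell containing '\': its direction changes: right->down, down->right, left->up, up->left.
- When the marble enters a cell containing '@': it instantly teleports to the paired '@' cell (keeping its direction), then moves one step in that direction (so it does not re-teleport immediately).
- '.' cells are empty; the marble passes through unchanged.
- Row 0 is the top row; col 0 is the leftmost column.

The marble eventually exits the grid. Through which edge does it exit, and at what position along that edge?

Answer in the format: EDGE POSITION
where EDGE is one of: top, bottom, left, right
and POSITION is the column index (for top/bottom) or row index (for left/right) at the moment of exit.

Answer: left 6

Derivation:
Step 1: enter (9,4), '.' pass, move up to (8,4)
Step 2: enter (8,4), '.' pass, move up to (7,4)
Step 3: enter (7,4), '.' pass, move up to (6,4)
Step 4: enter (6,4), '\' deflects up->left, move left to (6,3)
Step 5: enter (6,3), '.' pass, move left to (6,2)
Step 6: enter (6,2), '.' pass, move left to (6,1)
Step 7: enter (6,1), '.' pass, move left to (6,0)
Step 8: enter (6,0), '.' pass, move left to (6,-1)
Step 9: at (6,-1) — EXIT via left edge, pos 6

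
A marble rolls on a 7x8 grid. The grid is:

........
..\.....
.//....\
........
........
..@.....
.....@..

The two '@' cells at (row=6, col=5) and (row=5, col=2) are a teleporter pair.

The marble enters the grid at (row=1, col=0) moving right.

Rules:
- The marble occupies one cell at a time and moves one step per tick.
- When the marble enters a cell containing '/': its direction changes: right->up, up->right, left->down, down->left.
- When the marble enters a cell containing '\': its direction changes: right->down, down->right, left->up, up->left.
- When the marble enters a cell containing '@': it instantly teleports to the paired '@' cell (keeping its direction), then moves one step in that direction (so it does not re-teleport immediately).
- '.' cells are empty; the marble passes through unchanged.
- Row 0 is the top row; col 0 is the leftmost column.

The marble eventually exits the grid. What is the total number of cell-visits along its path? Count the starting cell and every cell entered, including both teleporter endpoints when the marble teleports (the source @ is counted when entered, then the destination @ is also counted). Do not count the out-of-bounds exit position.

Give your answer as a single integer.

Step 1: enter (1,0), '.' pass, move right to (1,1)
Step 2: enter (1,1), '.' pass, move right to (1,2)
Step 3: enter (1,2), '\' deflects right->down, move down to (2,2)
Step 4: enter (2,2), '/' deflects down->left, move left to (2,1)
Step 5: enter (2,1), '/' deflects left->down, move down to (3,1)
Step 6: enter (3,1), '.' pass, move down to (4,1)
Step 7: enter (4,1), '.' pass, move down to (5,1)
Step 8: enter (5,1), '.' pass, move down to (6,1)
Step 9: enter (6,1), '.' pass, move down to (7,1)
Step 10: at (7,1) — EXIT via bottom edge, pos 1
Path length (cell visits): 9

Answer: 9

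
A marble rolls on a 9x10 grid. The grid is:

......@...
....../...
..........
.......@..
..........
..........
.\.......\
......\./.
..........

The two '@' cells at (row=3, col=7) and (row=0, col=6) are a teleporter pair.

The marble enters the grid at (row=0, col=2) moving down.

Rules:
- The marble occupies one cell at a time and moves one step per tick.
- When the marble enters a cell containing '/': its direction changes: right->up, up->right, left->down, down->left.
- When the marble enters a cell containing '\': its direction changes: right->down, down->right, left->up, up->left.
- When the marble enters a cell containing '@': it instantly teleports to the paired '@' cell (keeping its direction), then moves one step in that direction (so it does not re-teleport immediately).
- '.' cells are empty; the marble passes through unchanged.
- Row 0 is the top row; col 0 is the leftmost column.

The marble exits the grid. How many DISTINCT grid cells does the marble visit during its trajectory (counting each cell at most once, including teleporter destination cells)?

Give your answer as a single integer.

Answer: 9

Derivation:
Step 1: enter (0,2), '.' pass, move down to (1,2)
Step 2: enter (1,2), '.' pass, move down to (2,2)
Step 3: enter (2,2), '.' pass, move down to (3,2)
Step 4: enter (3,2), '.' pass, move down to (4,2)
Step 5: enter (4,2), '.' pass, move down to (5,2)
Step 6: enter (5,2), '.' pass, move down to (6,2)
Step 7: enter (6,2), '.' pass, move down to (7,2)
Step 8: enter (7,2), '.' pass, move down to (8,2)
Step 9: enter (8,2), '.' pass, move down to (9,2)
Step 10: at (9,2) — EXIT via bottom edge, pos 2
Distinct cells visited: 9 (path length 9)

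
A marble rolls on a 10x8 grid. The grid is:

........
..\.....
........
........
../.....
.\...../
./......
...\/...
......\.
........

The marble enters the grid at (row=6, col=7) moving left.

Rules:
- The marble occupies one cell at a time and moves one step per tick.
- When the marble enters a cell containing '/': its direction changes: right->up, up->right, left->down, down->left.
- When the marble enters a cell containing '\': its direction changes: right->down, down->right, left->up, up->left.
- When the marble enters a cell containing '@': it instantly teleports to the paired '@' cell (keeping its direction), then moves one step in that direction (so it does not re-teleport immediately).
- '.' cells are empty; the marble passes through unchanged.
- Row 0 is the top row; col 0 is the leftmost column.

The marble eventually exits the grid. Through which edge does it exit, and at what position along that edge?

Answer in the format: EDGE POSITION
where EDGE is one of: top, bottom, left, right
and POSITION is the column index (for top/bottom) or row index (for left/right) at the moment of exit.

Answer: bottom 1

Derivation:
Step 1: enter (6,7), '.' pass, move left to (6,6)
Step 2: enter (6,6), '.' pass, move left to (6,5)
Step 3: enter (6,5), '.' pass, move left to (6,4)
Step 4: enter (6,4), '.' pass, move left to (6,3)
Step 5: enter (6,3), '.' pass, move left to (6,2)
Step 6: enter (6,2), '.' pass, move left to (6,1)
Step 7: enter (6,1), '/' deflects left->down, move down to (7,1)
Step 8: enter (7,1), '.' pass, move down to (8,1)
Step 9: enter (8,1), '.' pass, move down to (9,1)
Step 10: enter (9,1), '.' pass, move down to (10,1)
Step 11: at (10,1) — EXIT via bottom edge, pos 1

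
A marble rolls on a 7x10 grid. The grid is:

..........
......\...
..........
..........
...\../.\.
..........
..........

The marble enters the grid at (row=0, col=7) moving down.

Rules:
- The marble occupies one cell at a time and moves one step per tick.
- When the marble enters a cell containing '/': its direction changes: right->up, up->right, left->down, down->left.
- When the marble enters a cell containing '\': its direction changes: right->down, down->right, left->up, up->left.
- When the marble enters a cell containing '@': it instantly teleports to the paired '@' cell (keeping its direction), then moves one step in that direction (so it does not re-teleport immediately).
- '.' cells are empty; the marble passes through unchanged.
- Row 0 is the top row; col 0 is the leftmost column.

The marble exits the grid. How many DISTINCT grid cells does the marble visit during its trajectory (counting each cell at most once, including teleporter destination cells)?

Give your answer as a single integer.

Step 1: enter (0,7), '.' pass, move down to (1,7)
Step 2: enter (1,7), '.' pass, move down to (2,7)
Step 3: enter (2,7), '.' pass, move down to (3,7)
Step 4: enter (3,7), '.' pass, move down to (4,7)
Step 5: enter (4,7), '.' pass, move down to (5,7)
Step 6: enter (5,7), '.' pass, move down to (6,7)
Step 7: enter (6,7), '.' pass, move down to (7,7)
Step 8: at (7,7) — EXIT via bottom edge, pos 7
Distinct cells visited: 7 (path length 7)

Answer: 7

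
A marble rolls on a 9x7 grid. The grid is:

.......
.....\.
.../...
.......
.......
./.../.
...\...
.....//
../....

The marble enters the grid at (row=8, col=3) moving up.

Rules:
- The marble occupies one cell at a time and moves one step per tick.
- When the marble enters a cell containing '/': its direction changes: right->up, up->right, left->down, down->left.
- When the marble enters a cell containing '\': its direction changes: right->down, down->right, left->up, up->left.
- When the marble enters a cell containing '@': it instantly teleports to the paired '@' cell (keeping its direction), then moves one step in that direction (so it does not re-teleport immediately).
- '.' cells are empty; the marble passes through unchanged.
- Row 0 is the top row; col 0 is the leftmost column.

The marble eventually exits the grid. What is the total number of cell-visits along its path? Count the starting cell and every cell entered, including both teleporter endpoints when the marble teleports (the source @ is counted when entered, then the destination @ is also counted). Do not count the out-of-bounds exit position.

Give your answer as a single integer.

Step 1: enter (8,3), '.' pass, move up to (7,3)
Step 2: enter (7,3), '.' pass, move up to (6,3)
Step 3: enter (6,3), '\' deflects up->left, move left to (6,2)
Step 4: enter (6,2), '.' pass, move left to (6,1)
Step 5: enter (6,1), '.' pass, move left to (6,0)
Step 6: enter (6,0), '.' pass, move left to (6,-1)
Step 7: at (6,-1) — EXIT via left edge, pos 6
Path length (cell visits): 6

Answer: 6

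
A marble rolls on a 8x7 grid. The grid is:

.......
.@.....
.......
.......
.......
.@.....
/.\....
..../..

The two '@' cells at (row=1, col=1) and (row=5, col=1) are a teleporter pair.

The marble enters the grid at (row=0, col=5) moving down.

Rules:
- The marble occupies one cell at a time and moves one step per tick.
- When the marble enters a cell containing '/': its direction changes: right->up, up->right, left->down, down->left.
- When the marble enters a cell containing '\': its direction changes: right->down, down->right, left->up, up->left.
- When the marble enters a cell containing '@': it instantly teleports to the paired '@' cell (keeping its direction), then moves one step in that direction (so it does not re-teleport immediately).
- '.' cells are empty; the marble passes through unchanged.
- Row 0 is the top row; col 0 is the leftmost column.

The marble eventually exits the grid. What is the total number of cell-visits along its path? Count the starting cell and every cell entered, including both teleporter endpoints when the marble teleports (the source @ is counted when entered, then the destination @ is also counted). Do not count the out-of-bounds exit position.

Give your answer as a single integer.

Answer: 8

Derivation:
Step 1: enter (0,5), '.' pass, move down to (1,5)
Step 2: enter (1,5), '.' pass, move down to (2,5)
Step 3: enter (2,5), '.' pass, move down to (3,5)
Step 4: enter (3,5), '.' pass, move down to (4,5)
Step 5: enter (4,5), '.' pass, move down to (5,5)
Step 6: enter (5,5), '.' pass, move down to (6,5)
Step 7: enter (6,5), '.' pass, move down to (7,5)
Step 8: enter (7,5), '.' pass, move down to (8,5)
Step 9: at (8,5) — EXIT via bottom edge, pos 5
Path length (cell visits): 8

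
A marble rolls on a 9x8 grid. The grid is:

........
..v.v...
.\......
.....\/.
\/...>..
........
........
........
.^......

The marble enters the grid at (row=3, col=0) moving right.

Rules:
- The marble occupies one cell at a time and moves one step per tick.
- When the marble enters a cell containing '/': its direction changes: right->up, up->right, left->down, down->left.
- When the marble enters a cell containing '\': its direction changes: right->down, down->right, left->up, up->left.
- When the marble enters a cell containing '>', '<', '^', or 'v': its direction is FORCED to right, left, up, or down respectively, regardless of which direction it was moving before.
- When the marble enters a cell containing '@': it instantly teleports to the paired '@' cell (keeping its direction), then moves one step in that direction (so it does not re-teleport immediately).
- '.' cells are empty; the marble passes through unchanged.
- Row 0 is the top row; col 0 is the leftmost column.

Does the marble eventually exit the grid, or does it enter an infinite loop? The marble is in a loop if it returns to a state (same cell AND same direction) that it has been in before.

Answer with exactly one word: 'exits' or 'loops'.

Answer: exits

Derivation:
Step 1: enter (3,0), '.' pass, move right to (3,1)
Step 2: enter (3,1), '.' pass, move right to (3,2)
Step 3: enter (3,2), '.' pass, move right to (3,3)
Step 4: enter (3,3), '.' pass, move right to (3,4)
Step 5: enter (3,4), '.' pass, move right to (3,5)
Step 6: enter (3,5), '\' deflects right->down, move down to (4,5)
Step 7: enter (4,5), '>' forces down->right, move right to (4,6)
Step 8: enter (4,6), '.' pass, move right to (4,7)
Step 9: enter (4,7), '.' pass, move right to (4,8)
Step 10: at (4,8) — EXIT via right edge, pos 4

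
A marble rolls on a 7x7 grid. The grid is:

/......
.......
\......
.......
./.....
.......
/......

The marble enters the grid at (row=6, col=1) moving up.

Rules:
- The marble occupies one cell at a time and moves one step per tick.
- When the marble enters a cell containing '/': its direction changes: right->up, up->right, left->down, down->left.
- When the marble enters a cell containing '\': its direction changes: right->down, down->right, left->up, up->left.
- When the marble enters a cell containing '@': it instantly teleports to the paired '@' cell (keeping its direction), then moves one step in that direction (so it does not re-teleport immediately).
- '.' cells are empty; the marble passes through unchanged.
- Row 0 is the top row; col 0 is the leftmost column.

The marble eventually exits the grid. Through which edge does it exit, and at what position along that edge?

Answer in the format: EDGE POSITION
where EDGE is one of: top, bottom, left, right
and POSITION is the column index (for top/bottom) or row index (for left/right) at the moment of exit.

Step 1: enter (6,1), '.' pass, move up to (5,1)
Step 2: enter (5,1), '.' pass, move up to (4,1)
Step 3: enter (4,1), '/' deflects up->right, move right to (4,2)
Step 4: enter (4,2), '.' pass, move right to (4,3)
Step 5: enter (4,3), '.' pass, move right to (4,4)
Step 6: enter (4,4), '.' pass, move right to (4,5)
Step 7: enter (4,5), '.' pass, move right to (4,6)
Step 8: enter (4,6), '.' pass, move right to (4,7)
Step 9: at (4,7) — EXIT via right edge, pos 4

Answer: right 4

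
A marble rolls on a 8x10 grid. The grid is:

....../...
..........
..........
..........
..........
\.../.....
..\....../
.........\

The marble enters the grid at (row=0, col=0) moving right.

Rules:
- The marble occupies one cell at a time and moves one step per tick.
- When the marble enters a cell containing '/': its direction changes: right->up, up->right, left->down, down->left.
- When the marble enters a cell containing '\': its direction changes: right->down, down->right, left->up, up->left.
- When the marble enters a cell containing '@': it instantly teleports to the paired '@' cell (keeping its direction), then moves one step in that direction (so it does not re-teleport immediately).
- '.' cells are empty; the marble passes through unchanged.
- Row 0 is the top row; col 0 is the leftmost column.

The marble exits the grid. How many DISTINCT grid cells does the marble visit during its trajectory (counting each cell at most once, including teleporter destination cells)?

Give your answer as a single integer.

Step 1: enter (0,0), '.' pass, move right to (0,1)
Step 2: enter (0,1), '.' pass, move right to (0,2)
Step 3: enter (0,2), '.' pass, move right to (0,3)
Step 4: enter (0,3), '.' pass, move right to (0,4)
Step 5: enter (0,4), '.' pass, move right to (0,5)
Step 6: enter (0,5), '.' pass, move right to (0,6)
Step 7: enter (0,6), '/' deflects right->up, move up to (-1,6)
Step 8: at (-1,6) — EXIT via top edge, pos 6
Distinct cells visited: 7 (path length 7)

Answer: 7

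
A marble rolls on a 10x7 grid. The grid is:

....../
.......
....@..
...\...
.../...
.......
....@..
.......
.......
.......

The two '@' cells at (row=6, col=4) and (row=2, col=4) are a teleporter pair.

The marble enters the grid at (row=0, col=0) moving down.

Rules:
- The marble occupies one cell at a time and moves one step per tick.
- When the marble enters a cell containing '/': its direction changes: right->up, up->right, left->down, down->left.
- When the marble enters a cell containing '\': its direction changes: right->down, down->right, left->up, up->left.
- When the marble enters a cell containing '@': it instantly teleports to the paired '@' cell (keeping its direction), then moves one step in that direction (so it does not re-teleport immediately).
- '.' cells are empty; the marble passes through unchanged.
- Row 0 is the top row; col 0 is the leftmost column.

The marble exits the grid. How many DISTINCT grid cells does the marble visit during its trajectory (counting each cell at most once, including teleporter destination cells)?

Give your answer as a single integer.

Answer: 10

Derivation:
Step 1: enter (0,0), '.' pass, move down to (1,0)
Step 2: enter (1,0), '.' pass, move down to (2,0)
Step 3: enter (2,0), '.' pass, move down to (3,0)
Step 4: enter (3,0), '.' pass, move down to (4,0)
Step 5: enter (4,0), '.' pass, move down to (5,0)
Step 6: enter (5,0), '.' pass, move down to (6,0)
Step 7: enter (6,0), '.' pass, move down to (7,0)
Step 8: enter (7,0), '.' pass, move down to (8,0)
Step 9: enter (8,0), '.' pass, move down to (9,0)
Step 10: enter (9,0), '.' pass, move down to (10,0)
Step 11: at (10,0) — EXIT via bottom edge, pos 0
Distinct cells visited: 10 (path length 10)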